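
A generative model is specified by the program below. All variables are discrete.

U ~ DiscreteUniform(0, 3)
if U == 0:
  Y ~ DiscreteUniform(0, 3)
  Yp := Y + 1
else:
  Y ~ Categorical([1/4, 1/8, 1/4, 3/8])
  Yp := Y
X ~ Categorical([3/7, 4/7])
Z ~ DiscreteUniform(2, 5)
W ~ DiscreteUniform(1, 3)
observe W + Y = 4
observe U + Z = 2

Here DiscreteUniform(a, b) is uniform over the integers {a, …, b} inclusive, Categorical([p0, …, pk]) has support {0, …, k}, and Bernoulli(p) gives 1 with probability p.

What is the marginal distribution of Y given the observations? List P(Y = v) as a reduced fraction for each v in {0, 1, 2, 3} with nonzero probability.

Enumerate traces; 6 have nonzero weight after conditioning:
  (U=0, Y=1, X=0, Z=2, W=3) weight 1/448
  (U=0, Y=1, X=1, Z=2, W=3) weight 1/336
  (U=0, Y=2, X=0, Z=2, W=2) weight 1/448
  (U=0, Y=2, X=1, Z=2, W=2) weight 1/336
  (U=0, Y=3, X=0, Z=2, W=1) weight 1/448
  (U=0, Y=3, X=1, Z=2, W=1) weight 1/336
Group by Y:
  weight(Y=1) = 1/192
  weight(Y=2) = 1/192
  weight(Y=3) = 1/192
Total weight = 1/192 + 1/192 + 1/192 = 1/64
P(Y=1 | obs) = 1/192 / 1/64 = 1/3
P(Y=2 | obs) = 1/192 / 1/64 = 1/3
P(Y=3 | obs) = 1/192 / 1/64 = 1/3

P(Y=1) = 1/3, P(Y=2) = 1/3, P(Y=3) = 1/3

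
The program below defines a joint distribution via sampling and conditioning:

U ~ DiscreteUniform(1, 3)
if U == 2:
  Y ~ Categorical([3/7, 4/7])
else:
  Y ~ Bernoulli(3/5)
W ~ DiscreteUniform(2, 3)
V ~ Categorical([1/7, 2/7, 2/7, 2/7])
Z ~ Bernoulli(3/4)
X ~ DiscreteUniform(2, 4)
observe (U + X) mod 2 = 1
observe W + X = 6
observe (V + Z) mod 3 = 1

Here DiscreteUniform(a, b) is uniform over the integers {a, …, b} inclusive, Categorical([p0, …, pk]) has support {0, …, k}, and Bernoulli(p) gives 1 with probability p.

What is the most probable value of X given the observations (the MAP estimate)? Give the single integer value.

argmax_v P(X = v | obs) = 4

Enumerate traces; 18 have nonzero weight after conditioning:
  (U=1, Y=0, W=2, V=0, Z=1, X=4) weight 1/420
  (U=1, Y=0, W=2, V=1, Z=0, X=4) weight 1/630
  (U=1, Y=0, W=2, V=3, Z=1, X=4) weight 1/210
  (U=1, Y=1, W=2, V=0, Z=1, X=4) weight 1/280
  (U=1, Y=1, W=2, V=1, Z=0, X=4) weight 1/420
  (U=1, Y=1, W=2, V=3, Z=1, X=4) weight 1/140
  (U=2, Y=0, W=3, V=0, Z=1, X=3) weight 1/392
  (U=2, Y=0, W=3, V=1, Z=0, X=3) weight 1/588
  … 10 more
Group by X:
  weight(X=3) = 11/504
  weight(X=4) = 11/252
Total weight = 11/504 + 11/252 = 11/168
P(X=3 | obs) = 11/504 / 11/168 = 1/3
P(X=4 | obs) = 11/252 / 11/168 = 2/3
argmax = 4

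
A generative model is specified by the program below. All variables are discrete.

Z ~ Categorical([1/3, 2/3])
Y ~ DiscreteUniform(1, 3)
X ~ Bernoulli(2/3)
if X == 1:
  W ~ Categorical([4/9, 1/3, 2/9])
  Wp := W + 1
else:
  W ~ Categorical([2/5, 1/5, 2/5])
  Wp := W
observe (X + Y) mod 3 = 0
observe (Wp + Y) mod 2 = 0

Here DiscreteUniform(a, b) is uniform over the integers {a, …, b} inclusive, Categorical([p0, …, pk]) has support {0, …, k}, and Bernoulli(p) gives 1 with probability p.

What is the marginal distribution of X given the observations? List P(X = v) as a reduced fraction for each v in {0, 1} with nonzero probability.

Enumerate traces; 4 have nonzero weight after conditioning:
  (Z=0, Y=2, X=1, W=1) weight 2/81
  (Z=0, Y=3, X=0, W=1) weight 1/135
  (Z=1, Y=2, X=1, W=1) weight 4/81
  (Z=1, Y=3, X=0, W=1) weight 2/135
Group by X:
  weight(X=0) = 1/45
  weight(X=1) = 2/27
Total weight = 1/45 + 2/27 = 13/135
P(X=0 | obs) = 1/45 / 13/135 = 3/13
P(X=1 | obs) = 2/27 / 13/135 = 10/13

P(X=0) = 3/13, P(X=1) = 10/13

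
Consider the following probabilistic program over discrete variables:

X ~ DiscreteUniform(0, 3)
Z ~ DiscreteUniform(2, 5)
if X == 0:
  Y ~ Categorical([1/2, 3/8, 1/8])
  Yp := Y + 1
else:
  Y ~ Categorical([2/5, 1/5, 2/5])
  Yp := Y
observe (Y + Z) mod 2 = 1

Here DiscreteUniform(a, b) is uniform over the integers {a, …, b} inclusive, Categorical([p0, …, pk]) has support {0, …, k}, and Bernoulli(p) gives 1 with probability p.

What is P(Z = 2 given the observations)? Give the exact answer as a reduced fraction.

Enumerate traces; 24 have nonzero weight after conditioning:
  (X=0, Z=2, Y=1) weight 3/128
  (X=0, Z=3, Y=0) weight 1/32
  (X=0, Z=3, Y=2) weight 1/128
  (X=0, Z=4, Y=1) weight 3/128
  (X=0, Z=5, Y=0) weight 1/32
  (X=0, Z=5, Y=2) weight 1/128
  (X=1, Z=2, Y=1) weight 1/80
  (X=1, Z=3, Y=0) weight 1/40
  … 16 more
Group by Z:
  weight(Z=2) = 39/640
  weight(Z=3) = 121/640
  weight(Z=4) = 39/640
  weight(Z=5) = 121/640
Total weight = 39/640 + 121/640 + 39/640 + 121/640 = 1/2
P(Z=2 | obs) = 39/640 / 1/2 = 39/320
P(Z=3 | obs) = 121/640 / 1/2 = 121/320
P(Z=4 | obs) = 39/640 / 1/2 = 39/320
P(Z=5 | obs) = 121/640 / 1/2 = 121/320

P(Z = 2 | obs) = 39/320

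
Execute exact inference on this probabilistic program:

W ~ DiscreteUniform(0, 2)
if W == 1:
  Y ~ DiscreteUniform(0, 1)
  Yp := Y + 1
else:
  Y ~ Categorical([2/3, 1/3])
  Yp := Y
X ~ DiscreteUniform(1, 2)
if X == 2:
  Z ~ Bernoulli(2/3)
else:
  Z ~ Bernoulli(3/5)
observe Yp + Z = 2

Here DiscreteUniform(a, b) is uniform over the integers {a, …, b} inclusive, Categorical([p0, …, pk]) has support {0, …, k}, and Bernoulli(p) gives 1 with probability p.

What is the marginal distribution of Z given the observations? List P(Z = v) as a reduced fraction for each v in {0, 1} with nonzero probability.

Enumerate traces; 8 have nonzero weight after conditioning:
  (W=0, Y=1, X=1, Z=1) weight 1/30
  (W=0, Y=1, X=2, Z=1) weight 1/27
  (W=1, Y=0, X=1, Z=1) weight 1/20
  (W=1, Y=0, X=2, Z=1) weight 1/18
  (W=1, Y=1, X=1, Z=0) weight 1/30
  (W=1, Y=1, X=2, Z=0) weight 1/36
  (W=2, Y=1, X=1, Z=1) weight 1/30
  (W=2, Y=1, X=2, Z=1) weight 1/27
Group by Z:
  weight(Z=0) = 11/180
  weight(Z=1) = 133/540
Total weight = 11/180 + 133/540 = 83/270
P(Z=0 | obs) = 11/180 / 83/270 = 33/166
P(Z=1 | obs) = 133/540 / 83/270 = 133/166

P(Z=0) = 33/166, P(Z=1) = 133/166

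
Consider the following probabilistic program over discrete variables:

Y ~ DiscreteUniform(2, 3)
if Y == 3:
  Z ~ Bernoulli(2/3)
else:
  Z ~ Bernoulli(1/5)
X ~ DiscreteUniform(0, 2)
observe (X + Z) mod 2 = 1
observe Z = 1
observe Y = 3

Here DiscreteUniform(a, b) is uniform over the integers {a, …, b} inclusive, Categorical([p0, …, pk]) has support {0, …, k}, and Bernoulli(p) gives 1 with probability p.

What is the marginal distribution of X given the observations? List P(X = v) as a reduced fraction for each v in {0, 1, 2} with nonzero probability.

P(X=0) = 1/2, P(X=2) = 1/2

Enumerate traces; 2 have nonzero weight after conditioning:
  (Y=3, Z=1, X=0) weight 1/9
  (Y=3, Z=1, X=2) weight 1/9
Group by X:
  weight(X=0) = 1/9
  weight(X=2) = 1/9
Total weight = 1/9 + 1/9 = 2/9
P(X=0 | obs) = 1/9 / 2/9 = 1/2
P(X=2 | obs) = 1/9 / 2/9 = 1/2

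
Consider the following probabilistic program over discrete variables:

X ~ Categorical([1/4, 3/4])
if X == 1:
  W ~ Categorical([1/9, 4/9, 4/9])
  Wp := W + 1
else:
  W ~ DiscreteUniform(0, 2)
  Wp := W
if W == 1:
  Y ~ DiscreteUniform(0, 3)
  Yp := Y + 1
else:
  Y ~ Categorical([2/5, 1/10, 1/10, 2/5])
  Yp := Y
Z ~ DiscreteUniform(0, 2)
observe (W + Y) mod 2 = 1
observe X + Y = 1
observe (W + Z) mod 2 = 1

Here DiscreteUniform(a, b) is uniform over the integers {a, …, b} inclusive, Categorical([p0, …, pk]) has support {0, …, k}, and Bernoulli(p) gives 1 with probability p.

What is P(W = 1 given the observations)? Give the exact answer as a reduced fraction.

Enumerate traces; 4 have nonzero weight after conditioning:
  (X=0, W=0, Y=1, Z=1) weight 1/360
  (X=0, W=2, Y=1, Z=1) weight 1/360
  (X=1, W=1, Y=0, Z=0) weight 1/36
  (X=1, W=1, Y=0, Z=2) weight 1/36
Group by W:
  weight(W=0) = 1/360
  weight(W=1) = 1/18
  weight(W=2) = 1/360
Total weight = 1/360 + 1/18 + 1/360 = 11/180
P(W=0 | obs) = 1/360 / 11/180 = 1/22
P(W=1 | obs) = 1/18 / 11/180 = 10/11
P(W=2 | obs) = 1/360 / 11/180 = 1/22

P(W = 1 | obs) = 10/11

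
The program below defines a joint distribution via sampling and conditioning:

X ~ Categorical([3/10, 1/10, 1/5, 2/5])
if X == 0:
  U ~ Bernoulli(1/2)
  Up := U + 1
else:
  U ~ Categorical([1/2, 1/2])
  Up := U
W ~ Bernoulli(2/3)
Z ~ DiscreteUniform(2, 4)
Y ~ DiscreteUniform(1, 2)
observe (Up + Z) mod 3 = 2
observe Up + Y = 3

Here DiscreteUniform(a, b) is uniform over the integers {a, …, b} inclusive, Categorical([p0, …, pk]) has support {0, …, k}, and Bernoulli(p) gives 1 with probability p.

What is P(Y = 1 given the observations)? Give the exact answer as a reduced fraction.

P(Y = 1 | obs) = 3/13

Enumerate traces; 10 have nonzero weight after conditioning:
  (X=0, U=0, W=0, Z=4, Y=2) weight 1/120
  (X=0, U=0, W=1, Z=4, Y=2) weight 1/60
  (X=0, U=1, W=0, Z=3, Y=1) weight 1/120
  (X=0, U=1, W=1, Z=3, Y=1) weight 1/60
  (X=1, U=1, W=0, Z=4, Y=2) weight 1/360
  (X=1, U=1, W=1, Z=4, Y=2) weight 1/180
  (X=2, U=1, W=0, Z=4, Y=2) weight 1/180
  (X=2, U=1, W=1, Z=4, Y=2) weight 1/90
  … 2 more
Group by Y:
  weight(Y=1) = 1/40
  weight(Y=2) = 1/12
Total weight = 1/40 + 1/12 = 13/120
P(Y=1 | obs) = 1/40 / 13/120 = 3/13
P(Y=2 | obs) = 1/12 / 13/120 = 10/13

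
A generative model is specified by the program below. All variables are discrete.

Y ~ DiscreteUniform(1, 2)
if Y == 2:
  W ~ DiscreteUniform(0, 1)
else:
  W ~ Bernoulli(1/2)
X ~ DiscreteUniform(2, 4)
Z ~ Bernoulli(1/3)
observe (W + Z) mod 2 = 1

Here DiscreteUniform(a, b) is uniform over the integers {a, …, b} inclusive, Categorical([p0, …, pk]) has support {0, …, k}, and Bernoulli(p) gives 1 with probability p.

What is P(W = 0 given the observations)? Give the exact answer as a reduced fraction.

Enumerate traces; 12 have nonzero weight after conditioning:
  (Y=1, W=0, X=2, Z=1) weight 1/36
  (Y=1, W=0, X=3, Z=1) weight 1/36
  (Y=1, W=0, X=4, Z=1) weight 1/36
  (Y=1, W=1, X=2, Z=0) weight 1/18
  (Y=1, W=1, X=3, Z=0) weight 1/18
  (Y=1, W=1, X=4, Z=0) weight 1/18
  (Y=2, W=0, X=2, Z=1) weight 1/36
  (Y=2, W=0, X=3, Z=1) weight 1/36
  … 4 more
Group by W:
  weight(W=0) = 1/6
  weight(W=1) = 1/3
Total weight = 1/6 + 1/3 = 1/2
P(W=0 | obs) = 1/6 / 1/2 = 1/3
P(W=1 | obs) = 1/3 / 1/2 = 2/3

P(W = 0 | obs) = 1/3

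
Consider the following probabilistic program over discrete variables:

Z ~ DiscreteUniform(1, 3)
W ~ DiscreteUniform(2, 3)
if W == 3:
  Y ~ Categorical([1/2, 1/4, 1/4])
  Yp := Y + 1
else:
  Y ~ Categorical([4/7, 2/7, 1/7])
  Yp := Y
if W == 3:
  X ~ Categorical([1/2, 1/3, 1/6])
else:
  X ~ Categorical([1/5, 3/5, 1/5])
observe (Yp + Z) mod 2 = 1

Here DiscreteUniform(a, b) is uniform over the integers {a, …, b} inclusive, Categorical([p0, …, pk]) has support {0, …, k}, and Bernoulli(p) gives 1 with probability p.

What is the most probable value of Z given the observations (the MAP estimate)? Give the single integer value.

Enumerate traces; 27 have nonzero weight after conditioning:
  (Z=1, W=2, Y=0, X=0) weight 2/105
  (Z=1, W=2, Y=0, X=1) weight 2/35
  (Z=1, W=2, Y=0, X=2) weight 2/105
  (Z=1, W=2, Y=2, X=0) weight 1/210
  (Z=1, W=2, Y=2, X=1) weight 1/70
  (Z=1, W=2, Y=2, X=2) weight 1/210
  (Z=1, W=3, Y=1, X=0) weight 1/48
  (Z=1, W=3, Y=1, X=1) weight 1/72
  (Z=2, W=2, Y=1, X=0) weight 1/105
  (Z=3, W=2, Y=0, X=0) weight 2/105
  … 17 more
Group by Z:
  weight(Z=1) = 9/56
  weight(Z=2) = 29/168
  weight(Z=3) = 9/56
Total weight = 9/56 + 29/168 + 9/56 = 83/168
P(Z=1 | obs) = 9/56 / 83/168 = 27/83
P(Z=2 | obs) = 29/168 / 83/168 = 29/83
P(Z=3 | obs) = 9/56 / 83/168 = 27/83
argmax = 2

argmax_v P(Z = v | obs) = 2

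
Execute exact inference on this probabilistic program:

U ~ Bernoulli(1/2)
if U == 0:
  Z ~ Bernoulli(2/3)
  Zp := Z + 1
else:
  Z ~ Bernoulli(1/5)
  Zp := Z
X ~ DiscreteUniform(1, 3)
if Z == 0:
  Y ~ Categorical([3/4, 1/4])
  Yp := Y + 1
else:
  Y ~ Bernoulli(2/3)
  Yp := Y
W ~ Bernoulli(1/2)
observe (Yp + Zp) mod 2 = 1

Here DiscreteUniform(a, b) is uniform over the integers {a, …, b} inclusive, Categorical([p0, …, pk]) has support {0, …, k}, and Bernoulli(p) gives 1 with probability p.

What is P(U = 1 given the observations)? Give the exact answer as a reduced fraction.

P(U = 1 | obs) = 24/43

Enumerate traces; 24 have nonzero weight after conditioning:
  (U=0, Z=0, X=1, Y=1, W=0) weight 1/144
  (U=0, Z=0, X=1, Y=1, W=1) weight 1/144
  (U=0, Z=0, X=2, Y=1, W=0) weight 1/144
  (U=0, Z=0, X=2, Y=1, W=1) weight 1/144
  (U=0, Z=0, X=3, Y=1, W=0) weight 1/144
  (U=0, Z=0, X=3, Y=1, W=1) weight 1/144
  (U=0, Z=1, X=1, Y=1, W=0) weight 1/27
  (U=0, Z=1, X=1, Y=1, W=1) weight 1/27
  (U=1, Z=0, X=1, Y=0, W=0) weight 1/20
  … 15 more
Group by U:
  weight(U=0) = 19/72
  weight(U=1) = 1/3
Total weight = 19/72 + 1/3 = 43/72
P(U=0 | obs) = 19/72 / 43/72 = 19/43
P(U=1 | obs) = 1/3 / 43/72 = 24/43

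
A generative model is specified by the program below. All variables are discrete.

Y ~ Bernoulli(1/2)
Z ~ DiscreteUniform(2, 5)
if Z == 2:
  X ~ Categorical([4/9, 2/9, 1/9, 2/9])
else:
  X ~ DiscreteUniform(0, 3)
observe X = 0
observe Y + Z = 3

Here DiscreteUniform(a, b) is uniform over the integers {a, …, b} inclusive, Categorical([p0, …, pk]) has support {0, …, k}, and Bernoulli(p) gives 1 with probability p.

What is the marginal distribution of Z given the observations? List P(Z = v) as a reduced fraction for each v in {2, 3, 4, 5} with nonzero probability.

P(Z=2) = 16/25, P(Z=3) = 9/25

Enumerate traces; 2 have nonzero weight after conditioning:
  (Y=0, Z=3, X=0) weight 1/32
  (Y=1, Z=2, X=0) weight 1/18
Group by Z:
  weight(Z=2) = 1/18
  weight(Z=3) = 1/32
Total weight = 1/18 + 1/32 = 25/288
P(Z=2 | obs) = 1/18 / 25/288 = 16/25
P(Z=3 | obs) = 1/32 / 25/288 = 9/25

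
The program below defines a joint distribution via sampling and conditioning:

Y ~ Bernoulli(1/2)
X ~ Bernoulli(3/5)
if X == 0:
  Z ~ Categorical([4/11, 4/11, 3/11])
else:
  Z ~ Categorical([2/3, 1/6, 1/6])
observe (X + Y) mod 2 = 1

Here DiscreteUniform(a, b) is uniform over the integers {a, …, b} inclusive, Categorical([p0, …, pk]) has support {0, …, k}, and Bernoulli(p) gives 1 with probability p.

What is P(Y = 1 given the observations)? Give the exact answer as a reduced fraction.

P(Y = 1 | obs) = 2/5

Enumerate traces; 6 have nonzero weight after conditioning:
  (Y=0, X=1, Z=0) weight 1/5
  (Y=0, X=1, Z=1) weight 1/20
  (Y=0, X=1, Z=2) weight 1/20
  (Y=1, X=0, Z=0) weight 4/55
  (Y=1, X=0, Z=1) weight 4/55
  (Y=1, X=0, Z=2) weight 3/55
Group by Y:
  weight(Y=0) = 3/10
  weight(Y=1) = 1/5
Total weight = 3/10 + 1/5 = 1/2
P(Y=0 | obs) = 3/10 / 1/2 = 3/5
P(Y=1 | obs) = 1/5 / 1/2 = 2/5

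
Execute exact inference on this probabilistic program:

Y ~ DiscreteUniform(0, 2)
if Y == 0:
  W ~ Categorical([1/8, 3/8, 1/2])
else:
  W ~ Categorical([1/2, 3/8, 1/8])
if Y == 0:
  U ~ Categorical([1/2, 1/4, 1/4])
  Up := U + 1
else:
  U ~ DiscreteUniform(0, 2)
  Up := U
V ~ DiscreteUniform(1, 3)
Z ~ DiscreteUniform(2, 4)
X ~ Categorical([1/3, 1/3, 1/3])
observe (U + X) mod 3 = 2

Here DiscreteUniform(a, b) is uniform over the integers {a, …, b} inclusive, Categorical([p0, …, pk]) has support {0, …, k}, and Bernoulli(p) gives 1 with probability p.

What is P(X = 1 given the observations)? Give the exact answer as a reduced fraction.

P(X = 1 | obs) = 11/36

Enumerate traces; 243 have nonzero weight after conditioning:
  (Y=0, W=0, U=0, V=1, Z=2, X=2) weight 1/1296
  (Y=0, W=0, U=0, V=1, Z=3, X=2) weight 1/1296
  (Y=0, W=0, U=0, V=1, Z=4, X=2) weight 1/1296
  (Y=0, W=0, U=0, V=2, Z=2, X=2) weight 1/1296
  (Y=0, W=0, U=0, V=2, Z=3, X=2) weight 1/1296
  (Y=0, W=0, U=0, V=2, Z=4, X=2) weight 1/1296
  (Y=0, W=0, U=0, V=3, Z=2, X=2) weight 1/1296
  (Y=0, W=0, U=0, V=3, Z=3, X=2) weight 1/1296
  (Y=0, W=0, U=1, V=1, Z=2, X=1) weight 1/2592
  (Y=0, W=0, U=2, V=1, Z=2, X=0) weight 1/2592
  … 233 more
Group by X:
  weight(X=0) = 11/108
  weight(X=1) = 11/108
  weight(X=2) = 7/54
Total weight = 11/108 + 11/108 + 7/54 = 1/3
P(X=0 | obs) = 11/108 / 1/3 = 11/36
P(X=1 | obs) = 11/108 / 1/3 = 11/36
P(X=2 | obs) = 7/54 / 1/3 = 7/18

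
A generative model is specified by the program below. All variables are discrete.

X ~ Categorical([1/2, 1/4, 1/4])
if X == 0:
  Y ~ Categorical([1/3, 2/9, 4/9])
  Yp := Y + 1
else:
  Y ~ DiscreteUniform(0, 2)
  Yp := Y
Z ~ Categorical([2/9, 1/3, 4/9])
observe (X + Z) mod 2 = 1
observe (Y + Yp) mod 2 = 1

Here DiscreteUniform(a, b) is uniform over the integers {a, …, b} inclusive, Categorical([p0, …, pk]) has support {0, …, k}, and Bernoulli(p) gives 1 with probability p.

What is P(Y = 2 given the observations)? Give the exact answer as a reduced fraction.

P(Y = 2 | obs) = 4/9

Enumerate traces; 3 have nonzero weight after conditioning:
  (X=0, Y=0, Z=1) weight 1/18
  (X=0, Y=1, Z=1) weight 1/27
  (X=0, Y=2, Z=1) weight 2/27
Group by Y:
  weight(Y=0) = 1/18
  weight(Y=1) = 1/27
  weight(Y=2) = 2/27
Total weight = 1/18 + 1/27 + 2/27 = 1/6
P(Y=0 | obs) = 1/18 / 1/6 = 1/3
P(Y=1 | obs) = 1/27 / 1/6 = 2/9
P(Y=2 | obs) = 2/27 / 1/6 = 4/9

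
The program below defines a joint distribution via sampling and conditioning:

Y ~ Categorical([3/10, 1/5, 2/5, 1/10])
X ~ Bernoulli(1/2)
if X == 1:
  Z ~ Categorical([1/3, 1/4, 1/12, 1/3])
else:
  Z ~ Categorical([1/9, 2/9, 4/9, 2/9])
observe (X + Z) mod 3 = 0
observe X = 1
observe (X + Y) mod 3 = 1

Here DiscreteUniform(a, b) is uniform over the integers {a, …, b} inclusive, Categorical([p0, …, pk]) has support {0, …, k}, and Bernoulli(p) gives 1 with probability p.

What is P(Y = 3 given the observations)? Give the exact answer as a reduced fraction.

Enumerate traces; 2 have nonzero weight after conditioning:
  (Y=0, X=1, Z=2) weight 1/80
  (Y=3, X=1, Z=2) weight 1/240
Group by Y:
  weight(Y=0) = 1/80
  weight(Y=3) = 1/240
Total weight = 1/80 + 1/240 = 1/60
P(Y=0 | obs) = 1/80 / 1/60 = 3/4
P(Y=3 | obs) = 1/240 / 1/60 = 1/4

P(Y = 3 | obs) = 1/4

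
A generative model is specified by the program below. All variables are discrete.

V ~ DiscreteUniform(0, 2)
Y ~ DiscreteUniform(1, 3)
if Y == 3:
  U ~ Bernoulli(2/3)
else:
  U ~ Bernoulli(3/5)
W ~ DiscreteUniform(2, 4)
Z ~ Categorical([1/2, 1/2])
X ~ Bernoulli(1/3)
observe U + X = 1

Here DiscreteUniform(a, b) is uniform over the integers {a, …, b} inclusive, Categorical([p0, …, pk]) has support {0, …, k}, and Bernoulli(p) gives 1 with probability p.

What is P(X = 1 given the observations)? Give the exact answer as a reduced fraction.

P(X = 1 | obs) = 17/73

Enumerate traces; 108 have nonzero weight after conditioning:
  (V=0, Y=1, U=0, W=2, Z=0, X=1) weight 1/405
  (V=0, Y=1, U=0, W=2, Z=1, X=1) weight 1/405
  (V=0, Y=1, U=0, W=3, Z=0, X=1) weight 1/405
  (V=0, Y=1, U=0, W=3, Z=1, X=1) weight 1/405
  (V=0, Y=1, U=0, W=4, Z=0, X=1) weight 1/405
  (V=0, Y=1, U=0, W=4, Z=1, X=1) weight 1/405
  (V=0, Y=1, U=1, W=2, Z=0, X=0) weight 1/135
  (V=0, Y=1, U=1, W=2, Z=1, X=0) weight 1/135
  … 100 more
Group by X:
  weight(X=0) = 56/135
  weight(X=1) = 17/135
Total weight = 56/135 + 17/135 = 73/135
P(X=0 | obs) = 56/135 / 73/135 = 56/73
P(X=1 | obs) = 17/135 / 73/135 = 17/73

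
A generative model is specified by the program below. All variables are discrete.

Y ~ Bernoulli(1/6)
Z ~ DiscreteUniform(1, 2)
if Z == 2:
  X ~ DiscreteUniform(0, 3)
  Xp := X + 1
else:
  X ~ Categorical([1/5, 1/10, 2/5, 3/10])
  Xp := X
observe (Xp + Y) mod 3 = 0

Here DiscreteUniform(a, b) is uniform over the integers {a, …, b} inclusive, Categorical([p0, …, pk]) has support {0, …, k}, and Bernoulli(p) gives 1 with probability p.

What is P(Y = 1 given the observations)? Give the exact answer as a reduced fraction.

Enumerate traces; 5 have nonzero weight after conditioning:
  (Y=0, Z=1, X=0) weight 1/12
  (Y=0, Z=1, X=3) weight 1/8
  (Y=0, Z=2, X=2) weight 5/48
  (Y=1, Z=1, X=2) weight 1/30
  (Y=1, Z=2, X=1) weight 1/48
Group by Y:
  weight(Y=0) = 5/16
  weight(Y=1) = 13/240
Total weight = 5/16 + 13/240 = 11/30
P(Y=0 | obs) = 5/16 / 11/30 = 75/88
P(Y=1 | obs) = 13/240 / 11/30 = 13/88

P(Y = 1 | obs) = 13/88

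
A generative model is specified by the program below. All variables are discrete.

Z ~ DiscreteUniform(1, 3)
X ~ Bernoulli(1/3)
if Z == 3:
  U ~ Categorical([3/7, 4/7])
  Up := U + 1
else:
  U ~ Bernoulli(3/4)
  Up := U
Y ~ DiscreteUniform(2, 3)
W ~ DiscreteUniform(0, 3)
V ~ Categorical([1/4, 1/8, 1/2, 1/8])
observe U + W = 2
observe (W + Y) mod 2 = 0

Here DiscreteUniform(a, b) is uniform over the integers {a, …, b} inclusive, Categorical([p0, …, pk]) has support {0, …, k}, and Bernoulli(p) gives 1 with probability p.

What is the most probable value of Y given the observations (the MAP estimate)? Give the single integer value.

Enumerate traces; 48 have nonzero weight after conditioning:
  (Z=1, X=0, U=0, Y=2, W=2, V=0) weight 1/576
  (Z=1, X=0, U=0, Y=2, W=2, V=1) weight 1/1152
  (Z=1, X=0, U=0, Y=2, W=2, V=2) weight 1/288
  (Z=1, X=0, U=0, Y=2, W=2, V=3) weight 1/1152
  (Z=1, X=0, U=1, Y=3, W=1, V=0) weight 1/192
  (Z=1, X=0, U=1, Y=3, W=1, V=1) weight 1/384
  (Z=1, X=0, U=1, Y=3, W=1, V=2) weight 1/96
  (Z=1, X=0, U=1, Y=3, W=1, V=3) weight 1/384
  … 40 more
Group by Y:
  weight(Y=2) = 13/336
  weight(Y=3) = 29/336
Total weight = 13/336 + 29/336 = 1/8
P(Y=2 | obs) = 13/336 / 1/8 = 13/42
P(Y=3 | obs) = 29/336 / 1/8 = 29/42
argmax = 3

argmax_v P(Y = v | obs) = 3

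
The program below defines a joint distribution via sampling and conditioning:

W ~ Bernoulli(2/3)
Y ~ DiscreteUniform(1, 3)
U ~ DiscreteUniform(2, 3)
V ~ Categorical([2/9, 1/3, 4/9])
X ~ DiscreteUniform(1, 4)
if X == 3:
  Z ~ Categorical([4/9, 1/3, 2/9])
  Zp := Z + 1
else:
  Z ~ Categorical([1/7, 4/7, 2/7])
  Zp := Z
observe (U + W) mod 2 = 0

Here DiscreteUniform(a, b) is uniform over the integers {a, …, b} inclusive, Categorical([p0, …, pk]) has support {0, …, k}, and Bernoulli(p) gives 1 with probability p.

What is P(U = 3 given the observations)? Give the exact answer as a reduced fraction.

P(U = 3 | obs) = 2/3

Enumerate traces; 216 have nonzero weight after conditioning:
  (W=0, Y=1, U=2, V=0, X=1, Z=0) weight 1/2268
  (W=0, Y=1, U=2, V=0, X=1, Z=1) weight 1/567
  (W=0, Y=1, U=2, V=0, X=1, Z=2) weight 1/1134
  (W=0, Y=1, U=2, V=0, X=2, Z=0) weight 1/2268
  (W=0, Y=1, U=2, V=0, X=2, Z=1) weight 1/567
  (W=0, Y=1, U=2, V=0, X=2, Z=2) weight 1/1134
  (W=0, Y=1, U=2, V=0, X=3, Z=0) weight 1/729
  (W=0, Y=1, U=2, V=0, X=3, Z=1) weight 1/972
  (W=1, Y=1, U=3, V=0, X=1, Z=0) weight 1/1134
  … 207 more
Group by U:
  weight(U=2) = 1/6
  weight(U=3) = 1/3
Total weight = 1/6 + 1/3 = 1/2
P(U=2 | obs) = 1/6 / 1/2 = 1/3
P(U=3 | obs) = 1/3 / 1/2 = 2/3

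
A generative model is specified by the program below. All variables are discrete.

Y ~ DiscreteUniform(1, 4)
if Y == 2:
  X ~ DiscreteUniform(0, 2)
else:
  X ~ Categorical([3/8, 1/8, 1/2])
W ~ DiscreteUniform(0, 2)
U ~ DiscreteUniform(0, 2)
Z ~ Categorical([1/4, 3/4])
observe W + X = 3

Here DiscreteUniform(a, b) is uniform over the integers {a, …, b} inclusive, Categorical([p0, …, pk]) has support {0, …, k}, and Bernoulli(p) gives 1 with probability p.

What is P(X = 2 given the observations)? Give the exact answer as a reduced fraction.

P(X = 2 | obs) = 44/61

Enumerate traces; 48 have nonzero weight after conditioning:
  (Y=1, X=1, W=2, U=0, Z=0) weight 1/1152
  (Y=1, X=1, W=2, U=0, Z=1) weight 1/384
  (Y=1, X=1, W=2, U=1, Z=0) weight 1/1152
  (Y=1, X=1, W=2, U=1, Z=1) weight 1/384
  (Y=1, X=1, W=2, U=2, Z=0) weight 1/1152
  (Y=1, X=1, W=2, U=2, Z=1) weight 1/384
  (Y=1, X=2, W=1, U=0, Z=0) weight 1/288
  (Y=1, X=2, W=1, U=0, Z=1) weight 1/96
  … 40 more
Group by X:
  weight(X=1) = 17/288
  weight(X=2) = 11/72
Total weight = 17/288 + 11/72 = 61/288
P(X=1 | obs) = 17/288 / 61/288 = 17/61
P(X=2 | obs) = 11/72 / 61/288 = 44/61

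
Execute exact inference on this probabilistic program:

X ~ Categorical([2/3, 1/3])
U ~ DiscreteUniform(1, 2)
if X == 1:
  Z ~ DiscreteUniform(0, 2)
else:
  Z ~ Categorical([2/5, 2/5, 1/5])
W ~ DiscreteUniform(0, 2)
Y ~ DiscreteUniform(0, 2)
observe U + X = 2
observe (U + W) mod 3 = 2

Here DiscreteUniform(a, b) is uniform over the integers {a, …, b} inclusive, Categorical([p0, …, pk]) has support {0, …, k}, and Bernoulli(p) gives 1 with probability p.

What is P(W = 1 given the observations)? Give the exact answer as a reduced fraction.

Enumerate traces; 18 have nonzero weight after conditioning:
  (X=0, U=2, Z=0, W=0, Y=0) weight 2/135
  (X=0, U=2, Z=0, W=0, Y=1) weight 2/135
  (X=0, U=2, Z=0, W=0, Y=2) weight 2/135
  (X=0, U=2, Z=1, W=0, Y=0) weight 2/135
  (X=0, U=2, Z=1, W=0, Y=1) weight 2/135
  (X=0, U=2, Z=1, W=0, Y=2) weight 2/135
  (X=0, U=2, Z=2, W=0, Y=0) weight 1/135
  (X=0, U=2, Z=2, W=0, Y=1) weight 1/135
  (X=1, U=1, Z=0, W=1, Y=0) weight 1/162
  … 9 more
Group by W:
  weight(W=0) = 1/9
  weight(W=1) = 1/18
Total weight = 1/9 + 1/18 = 1/6
P(W=0 | obs) = 1/9 / 1/6 = 2/3
P(W=1 | obs) = 1/18 / 1/6 = 1/3

P(W = 1 | obs) = 1/3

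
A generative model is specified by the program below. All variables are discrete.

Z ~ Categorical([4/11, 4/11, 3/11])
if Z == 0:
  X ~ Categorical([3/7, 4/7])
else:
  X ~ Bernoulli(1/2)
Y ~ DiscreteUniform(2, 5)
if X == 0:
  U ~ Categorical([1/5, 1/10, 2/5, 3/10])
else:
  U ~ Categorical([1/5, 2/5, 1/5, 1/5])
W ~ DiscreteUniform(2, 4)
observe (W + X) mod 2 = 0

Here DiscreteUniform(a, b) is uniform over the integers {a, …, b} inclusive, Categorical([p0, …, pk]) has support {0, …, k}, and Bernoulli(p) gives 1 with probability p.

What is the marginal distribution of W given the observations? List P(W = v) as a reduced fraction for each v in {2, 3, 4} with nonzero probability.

P(W=2) = 73/227, P(W=3) = 81/227, P(W=4) = 73/227

Enumerate traces; 144 have nonzero weight after conditioning:
  (Z=0, X=0, Y=2, U=0, W=2) weight 1/385
  (Z=0, X=0, Y=2, U=0, W=4) weight 1/385
  (Z=0, X=0, Y=2, U=1, W=2) weight 1/770
  (Z=0, X=0, Y=2, U=1, W=4) weight 1/770
  (Z=0, X=0, Y=2, U=2, W=2) weight 2/385
  (Z=0, X=0, Y=2, U=2, W=4) weight 2/385
  (Z=0, X=0, Y=2, U=3, W=2) weight 3/770
  (Z=0, X=0, Y=2, U=3, W=4) weight 3/770
  (Z=0, X=1, Y=2, U=0, W=3) weight 4/1155
  … 135 more
Group by W:
  weight(W=2) = 73/462
  weight(W=3) = 27/154
  weight(W=4) = 73/462
Total weight = 73/462 + 27/154 + 73/462 = 227/462
P(W=2 | obs) = 73/462 / 227/462 = 73/227
P(W=3 | obs) = 27/154 / 227/462 = 81/227
P(W=4 | obs) = 73/462 / 227/462 = 73/227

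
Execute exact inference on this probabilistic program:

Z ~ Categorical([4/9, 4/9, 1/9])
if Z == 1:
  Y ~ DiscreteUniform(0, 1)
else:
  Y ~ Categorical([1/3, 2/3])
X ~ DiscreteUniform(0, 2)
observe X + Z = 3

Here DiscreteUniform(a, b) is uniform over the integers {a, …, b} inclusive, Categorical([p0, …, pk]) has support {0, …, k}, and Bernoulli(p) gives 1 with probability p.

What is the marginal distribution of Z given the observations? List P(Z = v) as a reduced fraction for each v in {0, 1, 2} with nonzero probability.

Enumerate traces; 4 have nonzero weight after conditioning:
  (Z=1, Y=0, X=2) weight 2/27
  (Z=1, Y=1, X=2) weight 2/27
  (Z=2, Y=0, X=1) weight 1/81
  (Z=2, Y=1, X=1) weight 2/81
Group by Z:
  weight(Z=1) = 4/27
  weight(Z=2) = 1/27
Total weight = 4/27 + 1/27 = 5/27
P(Z=1 | obs) = 4/27 / 5/27 = 4/5
P(Z=2 | obs) = 1/27 / 5/27 = 1/5

P(Z=1) = 4/5, P(Z=2) = 1/5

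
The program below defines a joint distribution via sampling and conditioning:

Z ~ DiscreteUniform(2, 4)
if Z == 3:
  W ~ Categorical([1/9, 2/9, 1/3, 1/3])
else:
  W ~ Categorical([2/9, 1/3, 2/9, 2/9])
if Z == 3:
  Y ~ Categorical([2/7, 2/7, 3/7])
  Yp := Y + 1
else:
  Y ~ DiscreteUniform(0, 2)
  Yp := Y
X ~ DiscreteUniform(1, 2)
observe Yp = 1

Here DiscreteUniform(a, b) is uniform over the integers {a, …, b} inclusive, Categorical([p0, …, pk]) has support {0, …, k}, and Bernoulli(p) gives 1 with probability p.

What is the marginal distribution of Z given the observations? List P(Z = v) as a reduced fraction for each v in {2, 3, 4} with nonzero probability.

P(Z=2) = 7/20, P(Z=3) = 3/10, P(Z=4) = 7/20

Enumerate traces; 24 have nonzero weight after conditioning:
  (Z=2, W=0, Y=1, X=1) weight 1/81
  (Z=2, W=0, Y=1, X=2) weight 1/81
  (Z=2, W=1, Y=1, X=1) weight 1/54
  (Z=2, W=1, Y=1, X=2) weight 1/54
  (Z=2, W=2, Y=1, X=1) weight 1/81
  (Z=2, W=2, Y=1, X=2) weight 1/81
  (Z=2, W=3, Y=1, X=1) weight 1/81
  (Z=2, W=3, Y=1, X=2) weight 1/81
  (Z=3, W=0, Y=0, X=1) weight 1/189
  (Z=4, W=0, Y=1, X=1) weight 1/81
  … 14 more
Group by Z:
  weight(Z=2) = 1/9
  weight(Z=3) = 2/21
  weight(Z=4) = 1/9
Total weight = 1/9 + 2/21 + 1/9 = 20/63
P(Z=2 | obs) = 1/9 / 20/63 = 7/20
P(Z=3 | obs) = 2/21 / 20/63 = 3/10
P(Z=4 | obs) = 1/9 / 20/63 = 7/20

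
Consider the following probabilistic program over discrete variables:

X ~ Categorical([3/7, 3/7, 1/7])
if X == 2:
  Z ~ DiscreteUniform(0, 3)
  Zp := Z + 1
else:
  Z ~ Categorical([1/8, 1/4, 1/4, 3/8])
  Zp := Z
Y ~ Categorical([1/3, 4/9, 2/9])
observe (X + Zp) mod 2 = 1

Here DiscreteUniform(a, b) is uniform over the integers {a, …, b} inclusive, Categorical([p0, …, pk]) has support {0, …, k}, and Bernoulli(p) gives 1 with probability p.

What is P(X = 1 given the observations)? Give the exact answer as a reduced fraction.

P(X = 1 | obs) = 9/28

Enumerate traces; 18 have nonzero weight after conditioning:
  (X=0, Z=1, Y=0) weight 1/28
  (X=0, Z=1, Y=1) weight 1/21
  (X=0, Z=1, Y=2) weight 1/42
  (X=0, Z=3, Y=0) weight 3/56
  (X=0, Z=3, Y=1) weight 1/14
  (X=0, Z=3, Y=2) weight 1/28
  (X=1, Z=0, Y=0) weight 1/56
  (X=1, Z=0, Y=1) weight 1/42
  (X=2, Z=0, Y=0) weight 1/84
  … 9 more
Group by X:
  weight(X=0) = 15/56
  weight(X=1) = 9/56
  weight(X=2) = 1/14
Total weight = 15/56 + 9/56 + 1/14 = 1/2
P(X=0 | obs) = 15/56 / 1/2 = 15/28
P(X=1 | obs) = 9/56 / 1/2 = 9/28
P(X=2 | obs) = 1/14 / 1/2 = 1/7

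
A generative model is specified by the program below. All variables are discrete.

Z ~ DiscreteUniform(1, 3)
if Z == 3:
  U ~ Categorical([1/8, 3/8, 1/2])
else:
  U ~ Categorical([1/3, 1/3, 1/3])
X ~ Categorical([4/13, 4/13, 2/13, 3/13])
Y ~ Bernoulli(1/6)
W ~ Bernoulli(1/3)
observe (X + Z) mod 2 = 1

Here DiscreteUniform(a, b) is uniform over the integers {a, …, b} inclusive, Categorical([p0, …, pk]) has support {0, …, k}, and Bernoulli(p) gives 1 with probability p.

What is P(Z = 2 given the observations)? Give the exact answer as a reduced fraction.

P(Z = 2 | obs) = 7/19

Enumerate traces; 72 have nonzero weight after conditioning:
  (Z=1, U=0, X=0, Y=0, W=0) weight 20/1053
  (Z=1, U=0, X=0, Y=0, W=1) weight 10/1053
  (Z=1, U=0, X=0, Y=1, W=0) weight 4/1053
  (Z=1, U=0, X=0, Y=1, W=1) weight 2/1053
  (Z=1, U=0, X=2, Y=0, W=0) weight 10/1053
  (Z=1, U=0, X=2, Y=0, W=1) weight 5/1053
  (Z=1, U=0, X=2, Y=1, W=0) weight 2/1053
  (Z=1, U=0, X=2, Y=1, W=1) weight 1/1053
  (Z=2, U=0, X=1, Y=0, W=0) weight 20/1053
  (Z=3, U=0, X=0, Y=0, W=0) weight 5/702
  … 62 more
Group by Z:
  weight(Z=1) = 2/13
  weight(Z=2) = 7/39
  weight(Z=3) = 2/13
Total weight = 2/13 + 7/39 + 2/13 = 19/39
P(Z=1 | obs) = 2/13 / 19/39 = 6/19
P(Z=2 | obs) = 7/39 / 19/39 = 7/19
P(Z=3 | obs) = 2/13 / 19/39 = 6/19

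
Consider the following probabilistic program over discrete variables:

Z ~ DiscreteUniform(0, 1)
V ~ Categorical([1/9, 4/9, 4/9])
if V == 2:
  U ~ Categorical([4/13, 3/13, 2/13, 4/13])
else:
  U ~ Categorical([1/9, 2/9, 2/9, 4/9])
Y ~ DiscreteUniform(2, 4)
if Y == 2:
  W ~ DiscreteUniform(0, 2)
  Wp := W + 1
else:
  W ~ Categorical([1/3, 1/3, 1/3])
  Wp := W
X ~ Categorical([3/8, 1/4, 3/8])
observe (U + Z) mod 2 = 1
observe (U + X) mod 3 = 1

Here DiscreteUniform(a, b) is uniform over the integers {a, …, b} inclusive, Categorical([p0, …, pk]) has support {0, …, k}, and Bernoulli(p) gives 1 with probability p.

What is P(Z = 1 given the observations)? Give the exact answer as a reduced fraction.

P(Z = 1 | obs) = 512/1273

Enumerate traces; 108 have nonzero weight after conditioning:
  (Z=0, V=0, U=1, Y=2, W=0, X=0) weight 1/1944
  (Z=0, V=0, U=1, Y=2, W=1, X=0) weight 1/1944
  (Z=0, V=0, U=1, Y=2, W=2, X=0) weight 1/1944
  (Z=0, V=0, U=1, Y=3, W=0, X=0) weight 1/1944
  (Z=0, V=0, U=1, Y=3, W=1, X=0) weight 1/1944
  (Z=0, V=0, U=1, Y=3, W=2, X=0) weight 1/1944
  (Z=0, V=0, U=1, Y=4, W=0, X=0) weight 1/1944
  (Z=0, V=0, U=1, Y=4, W=1, X=0) weight 1/1944
  (Z=1, V=0, U=0, Y=2, W=0, X=1) weight 1/5832
  … 99 more
Group by Z:
  weight(Z=0) = 761/8424
  weight(Z=1) = 64/1053
Total weight = 761/8424 + 64/1053 = 1273/8424
P(Z=0 | obs) = 761/8424 / 1273/8424 = 761/1273
P(Z=1 | obs) = 64/1053 / 1273/8424 = 512/1273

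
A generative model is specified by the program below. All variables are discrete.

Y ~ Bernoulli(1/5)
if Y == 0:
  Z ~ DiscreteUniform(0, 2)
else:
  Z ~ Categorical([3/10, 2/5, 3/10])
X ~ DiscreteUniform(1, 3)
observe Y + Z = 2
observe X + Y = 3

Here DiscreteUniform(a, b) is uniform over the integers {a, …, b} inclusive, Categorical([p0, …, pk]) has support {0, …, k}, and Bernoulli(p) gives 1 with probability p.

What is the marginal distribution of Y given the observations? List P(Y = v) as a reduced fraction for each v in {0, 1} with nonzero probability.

Enumerate traces; 2 have nonzero weight after conditioning:
  (Y=0, Z=2, X=3) weight 4/45
  (Y=1, Z=1, X=2) weight 2/75
Group by Y:
  weight(Y=0) = 4/45
  weight(Y=1) = 2/75
Total weight = 4/45 + 2/75 = 26/225
P(Y=0 | obs) = 4/45 / 26/225 = 10/13
P(Y=1 | obs) = 2/75 / 26/225 = 3/13

P(Y=0) = 10/13, P(Y=1) = 3/13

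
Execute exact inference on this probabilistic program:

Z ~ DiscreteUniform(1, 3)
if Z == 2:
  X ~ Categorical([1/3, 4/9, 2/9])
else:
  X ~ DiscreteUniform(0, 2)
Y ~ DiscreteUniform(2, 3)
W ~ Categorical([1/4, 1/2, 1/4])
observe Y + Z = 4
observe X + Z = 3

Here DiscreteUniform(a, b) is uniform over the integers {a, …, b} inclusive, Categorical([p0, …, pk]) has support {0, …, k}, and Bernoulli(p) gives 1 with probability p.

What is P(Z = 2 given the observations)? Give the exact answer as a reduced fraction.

Enumerate traces; 6 have nonzero weight after conditioning:
  (Z=1, X=2, Y=3, W=0) weight 1/72
  (Z=1, X=2, Y=3, W=1) weight 1/36
  (Z=1, X=2, Y=3, W=2) weight 1/72
  (Z=2, X=1, Y=2, W=0) weight 1/54
  (Z=2, X=1, Y=2, W=1) weight 1/27
  (Z=2, X=1, Y=2, W=2) weight 1/54
Group by Z:
  weight(Z=1) = 1/18
  weight(Z=2) = 2/27
Total weight = 1/18 + 2/27 = 7/54
P(Z=1 | obs) = 1/18 / 7/54 = 3/7
P(Z=2 | obs) = 2/27 / 7/54 = 4/7

P(Z = 2 | obs) = 4/7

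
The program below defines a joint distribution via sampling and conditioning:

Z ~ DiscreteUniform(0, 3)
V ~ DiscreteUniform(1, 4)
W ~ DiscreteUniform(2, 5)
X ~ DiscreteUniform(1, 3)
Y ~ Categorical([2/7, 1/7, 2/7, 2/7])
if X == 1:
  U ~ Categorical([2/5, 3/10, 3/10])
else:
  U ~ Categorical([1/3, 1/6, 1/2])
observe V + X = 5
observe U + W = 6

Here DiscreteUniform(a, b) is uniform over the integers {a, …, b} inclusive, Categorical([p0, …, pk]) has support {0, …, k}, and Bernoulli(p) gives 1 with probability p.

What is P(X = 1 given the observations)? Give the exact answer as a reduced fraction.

Enumerate traces; 96 have nonzero weight after conditioning:
  (Z=0, V=2, W=4, X=3, Y=0, U=2) weight 1/1344
  (Z=0, V=2, W=4, X=3, Y=1, U=2) weight 1/2688
  (Z=0, V=2, W=4, X=3, Y=2, U=2) weight 1/1344
  (Z=0, V=2, W=4, X=3, Y=3, U=2) weight 1/1344
  (Z=0, V=2, W=5, X=3, Y=0, U=1) weight 1/4032
  (Z=0, V=2, W=5, X=3, Y=1, U=1) weight 1/8064
  (Z=0, V=2, W=5, X=3, Y=2, U=1) weight 1/4032
  (Z=0, V=2, W=5, X=3, Y=3, U=1) weight 1/4032
  (Z=0, V=3, W=4, X=2, Y=0, U=2) weight 1/1344
  (Z=0, V=4, W=4, X=1, Y=0, U=2) weight 1/2240
  … 86 more
Group by X:
  weight(X=1) = 1/80
  weight(X=2) = 1/72
  weight(X=3) = 1/72
Total weight = 1/80 + 1/72 + 1/72 = 29/720
P(X=1 | obs) = 1/80 / 29/720 = 9/29
P(X=2 | obs) = 1/72 / 29/720 = 10/29
P(X=3 | obs) = 1/72 / 29/720 = 10/29

P(X = 1 | obs) = 9/29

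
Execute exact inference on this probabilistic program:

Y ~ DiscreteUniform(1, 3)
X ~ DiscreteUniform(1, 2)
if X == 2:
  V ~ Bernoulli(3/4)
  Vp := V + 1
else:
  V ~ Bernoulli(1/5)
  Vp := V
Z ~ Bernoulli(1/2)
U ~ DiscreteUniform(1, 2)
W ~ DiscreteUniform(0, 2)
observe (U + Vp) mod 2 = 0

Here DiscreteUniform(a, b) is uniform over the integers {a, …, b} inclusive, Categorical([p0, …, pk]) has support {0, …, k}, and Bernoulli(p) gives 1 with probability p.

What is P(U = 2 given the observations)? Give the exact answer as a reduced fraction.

Enumerate traces; 72 have nonzero weight after conditioning:
  (Y=1, X=1, V=0, Z=0, U=2, W=0) weight 1/90
  (Y=1, X=1, V=0, Z=0, U=2, W=1) weight 1/90
  (Y=1, X=1, V=0, Z=0, U=2, W=2) weight 1/90
  (Y=1, X=1, V=0, Z=1, U=2, W=0) weight 1/90
  (Y=1, X=1, V=0, Z=1, U=2, W=1) weight 1/90
  (Y=1, X=1, V=0, Z=1, U=2, W=2) weight 1/90
  (Y=1, X=1, V=1, Z=0, U=1, W=0) weight 1/360
  (Y=1, X=1, V=1, Z=0, U=1, W=1) weight 1/360
  … 64 more
Group by U:
  weight(U=1) = 9/80
  weight(U=2) = 31/80
Total weight = 9/80 + 31/80 = 1/2
P(U=1 | obs) = 9/80 / 1/2 = 9/40
P(U=2 | obs) = 31/80 / 1/2 = 31/40

P(U = 2 | obs) = 31/40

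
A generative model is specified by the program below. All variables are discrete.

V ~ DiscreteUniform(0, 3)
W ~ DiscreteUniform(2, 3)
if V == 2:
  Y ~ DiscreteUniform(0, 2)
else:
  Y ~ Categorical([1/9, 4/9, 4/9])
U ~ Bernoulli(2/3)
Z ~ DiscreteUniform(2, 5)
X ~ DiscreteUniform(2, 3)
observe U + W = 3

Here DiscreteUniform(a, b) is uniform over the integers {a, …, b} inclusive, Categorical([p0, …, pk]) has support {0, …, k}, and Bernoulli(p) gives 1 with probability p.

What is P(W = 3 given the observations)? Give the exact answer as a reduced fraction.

P(W = 3 | obs) = 1/3

Enumerate traces; 192 have nonzero weight after conditioning:
  (V=0, W=2, Y=0, U=1, Z=2, X=2) weight 1/864
  (V=0, W=2, Y=0, U=1, Z=2, X=3) weight 1/864
  (V=0, W=2, Y=0, U=1, Z=3, X=2) weight 1/864
  (V=0, W=2, Y=0, U=1, Z=3, X=3) weight 1/864
  (V=0, W=2, Y=0, U=1, Z=4, X=2) weight 1/864
  (V=0, W=2, Y=0, U=1, Z=4, X=3) weight 1/864
  (V=0, W=2, Y=0, U=1, Z=5, X=2) weight 1/864
  (V=0, W=2, Y=0, U=1, Z=5, X=3) weight 1/864
  (V=0, W=3, Y=0, U=0, Z=2, X=2) weight 1/1728
  … 183 more
Group by W:
  weight(W=2) = 1/3
  weight(W=3) = 1/6
Total weight = 1/3 + 1/6 = 1/2
P(W=2 | obs) = 1/3 / 1/2 = 2/3
P(W=3 | obs) = 1/6 / 1/2 = 1/3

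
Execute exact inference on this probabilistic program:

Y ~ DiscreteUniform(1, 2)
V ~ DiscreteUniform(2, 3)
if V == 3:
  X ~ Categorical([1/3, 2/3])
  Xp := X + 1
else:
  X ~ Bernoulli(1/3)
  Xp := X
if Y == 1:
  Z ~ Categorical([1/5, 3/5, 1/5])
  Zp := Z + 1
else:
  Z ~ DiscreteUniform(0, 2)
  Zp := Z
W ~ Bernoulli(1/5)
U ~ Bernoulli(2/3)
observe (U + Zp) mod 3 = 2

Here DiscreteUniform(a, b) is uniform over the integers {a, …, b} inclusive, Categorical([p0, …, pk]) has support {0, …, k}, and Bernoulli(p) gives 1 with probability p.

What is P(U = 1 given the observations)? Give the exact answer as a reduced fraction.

Enumerate traces; 32 have nonzero weight after conditioning:
  (Y=1, V=2, X=0, Z=0, W=0, U=1) weight 4/225
  (Y=1, V=2, X=0, Z=0, W=1, U=1) weight 1/225
  (Y=1, V=2, X=0, Z=1, W=0, U=0) weight 2/75
  (Y=1, V=2, X=0, Z=1, W=1, U=0) weight 1/150
  (Y=1, V=2, X=1, Z=0, W=0, U=1) weight 2/225
  (Y=1, V=2, X=1, Z=0, W=1, U=1) weight 1/450
  (Y=1, V=2, X=1, Z=1, W=0, U=0) weight 1/75
  (Y=1, V=2, X=1, Z=1, W=1, U=0) weight 1/300
  … 24 more
Group by U:
  weight(U=0) = 7/45
  weight(U=1) = 8/45
Total weight = 7/45 + 8/45 = 1/3
P(U=0 | obs) = 7/45 / 1/3 = 7/15
P(U=1 | obs) = 8/45 / 1/3 = 8/15

P(U = 1 | obs) = 8/15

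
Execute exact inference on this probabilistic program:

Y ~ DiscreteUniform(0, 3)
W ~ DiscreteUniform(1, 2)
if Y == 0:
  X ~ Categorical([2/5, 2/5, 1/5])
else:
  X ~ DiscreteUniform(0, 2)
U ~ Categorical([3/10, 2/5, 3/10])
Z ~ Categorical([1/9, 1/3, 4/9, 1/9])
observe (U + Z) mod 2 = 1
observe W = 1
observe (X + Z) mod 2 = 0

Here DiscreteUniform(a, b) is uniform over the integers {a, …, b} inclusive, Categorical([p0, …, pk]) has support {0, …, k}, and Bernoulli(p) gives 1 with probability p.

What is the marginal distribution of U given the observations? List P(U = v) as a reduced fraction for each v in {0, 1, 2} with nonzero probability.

P(U=0) = 21/107, P(U=1) = 65/107, P(U=2) = 21/107

Enumerate traces; 32 have nonzero weight after conditioning:
  (Y=0, W=1, X=0, U=1, Z=0) weight 1/450
  (Y=0, W=1, X=0, U=1, Z=2) weight 2/225
  (Y=0, W=1, X=1, U=0, Z=1) weight 1/200
  (Y=0, W=1, X=1, U=0, Z=3) weight 1/600
  (Y=0, W=1, X=1, U=2, Z=1) weight 1/200
  (Y=0, W=1, X=1, U=2, Z=3) weight 1/600
  (Y=0, W=1, X=2, U=1, Z=0) weight 1/900
  (Y=0, W=1, X=2, U=1, Z=2) weight 1/225
  … 24 more
Group by U:
  weight(U=0) = 7/300
  weight(U=1) = 13/180
  weight(U=2) = 7/300
Total weight = 7/300 + 13/180 + 7/300 = 107/900
P(U=0 | obs) = 7/300 / 107/900 = 21/107
P(U=1 | obs) = 13/180 / 107/900 = 65/107
P(U=2 | obs) = 7/300 / 107/900 = 21/107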